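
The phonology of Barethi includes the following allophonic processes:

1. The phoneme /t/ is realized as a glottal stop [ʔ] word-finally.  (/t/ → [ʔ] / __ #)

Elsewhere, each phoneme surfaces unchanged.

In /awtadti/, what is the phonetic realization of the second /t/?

[t]

/t/ (between /d/ and /i/) is in the target of rule 1 but the environment (word-finally) is not met → [t].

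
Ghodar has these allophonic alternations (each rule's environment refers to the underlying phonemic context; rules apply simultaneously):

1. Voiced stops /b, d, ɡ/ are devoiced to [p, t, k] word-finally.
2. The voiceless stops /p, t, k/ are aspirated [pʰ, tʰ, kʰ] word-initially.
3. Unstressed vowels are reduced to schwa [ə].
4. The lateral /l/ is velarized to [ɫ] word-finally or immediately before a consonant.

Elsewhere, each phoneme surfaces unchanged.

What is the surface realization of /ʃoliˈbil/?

[ʃələˈbiɫ]

/o/ (between /ʃ/ and /l/): in an unstressed syllable, so rule 3 applies → [ə].
/l/ (between /o/ and /i/): rule 4 targets it, but not word-finally or immediately before a consonant → unchanged [l].
/i/ (between /l/ and /b/): in an unstressed syllable, so rule 3 applies → [ə].
/b/ (between /i/ and /i/) is in the target of rule 1 but the environment (word-finally) is not met → [b].
/i/ (between /b/ and /l/) fails the environment for rule 3, so it stays [i].
Rule 4 applies to /l/ (word-final: word-finally or immediately before a consonant) → [ɫ].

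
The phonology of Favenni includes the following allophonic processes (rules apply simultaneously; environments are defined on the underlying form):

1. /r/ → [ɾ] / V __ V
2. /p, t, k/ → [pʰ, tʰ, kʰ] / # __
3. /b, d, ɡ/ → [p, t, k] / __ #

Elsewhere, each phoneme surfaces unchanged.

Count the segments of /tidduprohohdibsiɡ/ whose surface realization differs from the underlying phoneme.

Segments that undergo a rule: /t/ → [tʰ] (rule 2); /ɡ/ → [k] (rule 3).
All other segments surface unchanged.

2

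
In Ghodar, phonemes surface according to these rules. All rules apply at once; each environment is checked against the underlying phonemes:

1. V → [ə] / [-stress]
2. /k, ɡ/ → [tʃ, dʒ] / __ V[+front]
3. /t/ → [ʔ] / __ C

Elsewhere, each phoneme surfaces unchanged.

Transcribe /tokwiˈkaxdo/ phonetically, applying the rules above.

/t/ (word-initial) is in the target of rule 3 but the environment (immediately before a consonant) is not met → [t].
/o/ (between /t/ and /k/) occurs in an unstressed syllable → [ə] by rule 1.
/k/ (between /o/ and /w/) is in the target of rule 2 but the environment (before a front vowel) is not met → [k].
/w/ (between /k/ and /i/): no rule targets it → [w].
/i/ (between /w/ and /k/) occurs in an unstressed syllable → [ə] by rule 1.
/k/ (between /i/ and /a/) is in the target of rule 2 but the environment (before a front vowel) is not met → [k].
/a/ (between /k/ and /x/) fails the environment for rule 1, so it stays [a].
/x/ (between /a/ and /d/): no rule targets it → [x].
/d/ (between /x/ and /o/): no rule targets it → [d].
/o/ meets the environment for rule 1 (in an unstressed syllable) → [ə].

[təkwəˈkaxdə]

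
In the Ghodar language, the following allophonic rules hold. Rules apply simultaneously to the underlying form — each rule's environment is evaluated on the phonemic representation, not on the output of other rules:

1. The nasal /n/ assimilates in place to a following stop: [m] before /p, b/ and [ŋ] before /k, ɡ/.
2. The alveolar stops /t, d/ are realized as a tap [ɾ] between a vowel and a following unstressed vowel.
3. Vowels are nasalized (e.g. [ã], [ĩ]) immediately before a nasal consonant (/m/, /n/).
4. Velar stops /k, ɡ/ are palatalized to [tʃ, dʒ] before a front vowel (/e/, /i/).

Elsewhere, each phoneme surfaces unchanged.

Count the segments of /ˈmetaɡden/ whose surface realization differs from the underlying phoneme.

Segments that undergo a rule: /t/ → [ɾ] (rule 2); /e/ → [ẽ] (rule 3).
All other segments surface unchanged.

2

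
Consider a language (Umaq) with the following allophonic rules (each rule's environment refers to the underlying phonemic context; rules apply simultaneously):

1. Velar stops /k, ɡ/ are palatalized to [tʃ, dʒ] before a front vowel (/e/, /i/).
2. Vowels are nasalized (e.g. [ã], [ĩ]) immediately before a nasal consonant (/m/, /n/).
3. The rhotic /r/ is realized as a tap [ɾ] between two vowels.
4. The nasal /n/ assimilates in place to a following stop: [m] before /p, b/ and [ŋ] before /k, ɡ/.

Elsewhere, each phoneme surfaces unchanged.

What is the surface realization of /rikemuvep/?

[ritʃẽmuvep]

/r/ (word-initial): rule 3 targets it, but not between two vowels → unchanged [r].
/i/ — between /r/ and /k/; rule 2 does not apply here → [i].
Rule 1 applies to /k/ (between /i/ and /e/: before a front vowel) → [tʃ].
/e/ meets the environment for rule 2 (before a nasal consonant) → [ẽ].
/u/ (between /m/ and /v/) is in the target of rule 2 but the environment (before a nasal consonant) is not met → [u].
/e/ (between /v/ and /p/) fails the environment for rule 2, so it stays [e].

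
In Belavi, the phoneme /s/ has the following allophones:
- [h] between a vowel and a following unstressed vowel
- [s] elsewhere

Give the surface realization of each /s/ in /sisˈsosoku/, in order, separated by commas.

[s], [s], [s], [h]

Occurrence 1 (position 1): no conditioning environment matches → elsewhere allophone [s].
Occurrence 2 (position 3): no conditioning environment matches → elsewhere allophone [s].
Occurrence 3 (position 4): no conditioning environment matches → elsewhere allophone [s].
Occurrence 4 (position 6): between a vowel and a following unstressed vowel → [h].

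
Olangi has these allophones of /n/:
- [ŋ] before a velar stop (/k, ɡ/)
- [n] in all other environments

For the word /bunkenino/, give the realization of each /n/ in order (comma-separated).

Occurrence 1 (position 3): before a velar stop → [ŋ].
Occurrence 2 (position 6): no conditioning environment matches → elsewhere allophone [n].
Occurrence 3 (position 8): no conditioning environment matches → elsewhere allophone [n].

[ŋ], [n], [n]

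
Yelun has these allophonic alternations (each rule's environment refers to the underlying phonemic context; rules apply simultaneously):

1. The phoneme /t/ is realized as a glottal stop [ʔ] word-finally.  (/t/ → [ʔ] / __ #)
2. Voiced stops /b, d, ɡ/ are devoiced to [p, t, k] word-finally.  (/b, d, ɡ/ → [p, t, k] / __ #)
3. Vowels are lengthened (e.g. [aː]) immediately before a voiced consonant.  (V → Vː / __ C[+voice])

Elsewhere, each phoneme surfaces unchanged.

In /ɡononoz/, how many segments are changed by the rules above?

3

Segments that undergo a rule: /o/ → [oː] (rule 3); /o/ → [oː] (rule 3); /o/ → [oː] (rule 3).
All other segments surface unchanged.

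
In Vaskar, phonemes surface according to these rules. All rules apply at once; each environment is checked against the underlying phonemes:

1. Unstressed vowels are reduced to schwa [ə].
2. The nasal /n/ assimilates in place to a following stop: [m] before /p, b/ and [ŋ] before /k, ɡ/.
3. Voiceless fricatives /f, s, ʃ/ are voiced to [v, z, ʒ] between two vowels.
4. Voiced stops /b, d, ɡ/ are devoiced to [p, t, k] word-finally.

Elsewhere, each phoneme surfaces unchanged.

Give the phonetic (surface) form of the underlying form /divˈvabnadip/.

[dəvˈvabnədəp]

/d/ (word-initial) is in the target of rule 4 but the environment (word-finally) is not met → [d].
Rule 1 applies to /i/ (between /d/ and /v/: in an unstressed syllable) → [ə].
/a/ (between /v/ and /b/): rule 1 targets it, but not in an unstressed syllable → unchanged [a].
/b/ (between /a/ and /n/) fails the environment for rule 4, so it stays [b].
/n/ (between /b/ and /a/) fails the environment for rule 2, so it stays [n].
/a/ (between /n/ and /d/): in an unstressed syllable, so rule 1 applies → [ə].
/d/ (between /a/ and /i/): rule 4 targets it, but not word-finally → unchanged [d].
/i/ — between /d/ and /p/, in an unstressed syllable — surfaces as [ə] (rule 1).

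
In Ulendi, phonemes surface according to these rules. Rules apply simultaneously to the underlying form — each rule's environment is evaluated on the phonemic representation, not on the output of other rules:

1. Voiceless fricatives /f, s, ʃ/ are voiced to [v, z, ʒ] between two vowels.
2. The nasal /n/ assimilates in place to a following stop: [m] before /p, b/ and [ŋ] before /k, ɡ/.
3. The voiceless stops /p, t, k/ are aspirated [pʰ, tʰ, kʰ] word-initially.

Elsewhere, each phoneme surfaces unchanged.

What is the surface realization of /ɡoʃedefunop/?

/ɡ/ (word-initial): no rule targets it → [ɡ].
/o/ (between /ɡ/ and /ʃ/) is unaffected → [o].
/ʃ/ (between /o/ and /e/) occurs between two vowels → [ʒ] by rule 1.
/e/ stays [e].
/d/ (between /e/ and /e/): no rule targets it → [d].
/e/ (between /d/ and /f/): no rule targets it → [e].
Rule 1 applies to /f/ (between /e/ and /u/: between two vowels) → [v].
/u/ — not in any rule's target class → [u].
/n/ — between /u/ and /o/; rule 2 does not apply here → [n].
/o/ (between /n/ and /p/) is unaffected → [o].
/p/ (word-final): rule 3 targets it, but not word-initially → unchanged [p].

[ɡoʒedevunop]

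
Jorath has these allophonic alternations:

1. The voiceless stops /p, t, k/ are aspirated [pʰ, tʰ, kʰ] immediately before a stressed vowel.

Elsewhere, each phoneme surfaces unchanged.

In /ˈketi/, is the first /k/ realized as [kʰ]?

/k/ (word-initial) occurs immediately before a stressed vowel → [kʰ] by rule 1.
The actual realization is [kʰ], which matches [kʰ].

Yes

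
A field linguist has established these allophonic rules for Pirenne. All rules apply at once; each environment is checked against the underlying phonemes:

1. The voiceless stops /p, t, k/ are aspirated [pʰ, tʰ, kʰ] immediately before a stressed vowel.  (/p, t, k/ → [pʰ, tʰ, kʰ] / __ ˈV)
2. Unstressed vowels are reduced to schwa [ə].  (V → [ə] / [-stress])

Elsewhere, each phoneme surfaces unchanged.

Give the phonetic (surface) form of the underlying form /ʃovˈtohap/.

[ʃəvˈtʰohəp]

/o/ (between /ʃ/ and /v/): in an unstressed syllable, so rule 2 applies → [ə].
Rule 1 applies to /t/ (between /v/ and /o/: immediately before a stressed vowel) → [tʰ].
/o/ (between /t/ and /h/) is in the target of rule 2 but the environment (in an unstressed syllable) is not met → [o].
Rule 2 applies to /a/ (between /h/ and /p/: in an unstressed syllable) → [ə].
/p/ (word-final) fails the environment for rule 1, so it stays [p].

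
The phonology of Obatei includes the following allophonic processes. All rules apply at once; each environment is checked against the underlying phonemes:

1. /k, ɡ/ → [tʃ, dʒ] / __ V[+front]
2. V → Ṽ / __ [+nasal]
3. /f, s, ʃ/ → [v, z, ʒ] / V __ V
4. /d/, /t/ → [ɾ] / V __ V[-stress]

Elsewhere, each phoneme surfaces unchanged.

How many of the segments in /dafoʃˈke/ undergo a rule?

2

Segments that undergo a rule: /f/ → [v] (rule 3); /k/ → [tʃ] (rule 1).
All other segments surface unchanged.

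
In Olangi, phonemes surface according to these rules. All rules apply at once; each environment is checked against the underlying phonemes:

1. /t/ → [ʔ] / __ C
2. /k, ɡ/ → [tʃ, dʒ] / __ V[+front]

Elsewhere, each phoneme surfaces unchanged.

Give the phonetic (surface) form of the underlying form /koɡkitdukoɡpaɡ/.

[koɡtʃiʔdukoɡpaɡ]

/k/ (word-initial): rule 2 targets it, but not before a front vowel → unchanged [k].
/o/ (between /k/ and /ɡ/): no rule targets it → [o].
/ɡ/ (between /o/ and /k/) fails the environment for rule 2, so it stays [ɡ].
/k/ — between /ɡ/ and /i/, before a front vowel — surfaces as [tʃ] (rule 2).
/i/ stays [i].
/t/ (between /i/ and /d/) occurs immediately before a consonant → [ʔ] by rule 1.
/d/ (between /t/ and /u/) is unaffected → [d].
/u/ (between /d/ and /k/) is unaffected → [u].
/k/ — between /u/ and /o/; rule 2 does not apply here → [k].
/o/ (between /k/ and /ɡ/) is unaffected → [o].
/ɡ/ — between /o/ and /p/; rule 2 does not apply here → [ɡ].
/p/ (between /ɡ/ and /a/) is unaffected → [p].
/a/ stays [a].
/ɡ/ (word-final) is in the target of rule 2 but the environment (before a front vowel) is not met → [ɡ].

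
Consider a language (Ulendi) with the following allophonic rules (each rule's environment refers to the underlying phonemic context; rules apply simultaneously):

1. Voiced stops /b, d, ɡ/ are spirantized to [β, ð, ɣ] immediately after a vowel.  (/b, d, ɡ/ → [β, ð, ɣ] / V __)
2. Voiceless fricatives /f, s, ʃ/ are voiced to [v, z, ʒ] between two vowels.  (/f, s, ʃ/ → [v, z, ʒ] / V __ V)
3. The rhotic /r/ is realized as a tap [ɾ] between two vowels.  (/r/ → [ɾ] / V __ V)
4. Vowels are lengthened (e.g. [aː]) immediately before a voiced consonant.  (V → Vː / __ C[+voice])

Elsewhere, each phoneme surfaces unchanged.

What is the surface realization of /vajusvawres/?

/v/ stays [v].
/a/ meets the environment for rule 4 (before a voiced consonant) → [aː].
/j/ stays [j].
/u/ — between /j/ and /s/; rule 4 does not apply here → [u].
/s/ (between /u/ and /v/): rule 2 targets it, but not between two vowels → unchanged [s].
/v/ (between /s/ and /a/): no rule targets it → [v].
Rule 4 applies to /a/ (between /v/ and /w/: before a voiced consonant) → [aː].
/w/ (between /a/ and /r/): no rule targets it → [w].
/r/ — between /w/ and /e/; rule 3 does not apply here → [r].
/e/ (between /r/ and /s/) is in the target of rule 4 but the environment (before a voiced consonant) is not met → [e].
/s/ (word-final): rule 2 targets it, but not between two vowels → unchanged [s].

[vaːjusvaːwres]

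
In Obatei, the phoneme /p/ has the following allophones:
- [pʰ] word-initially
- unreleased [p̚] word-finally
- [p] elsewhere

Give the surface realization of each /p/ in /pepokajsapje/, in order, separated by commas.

[pʰ], [p], [p]

Occurrence 1 (position 1): word-initially → [pʰ].
Occurrence 2 (position 3): no conditioning environment matches → elsewhere allophone [p].
Occurrence 3 (position 10): no conditioning environment matches → elsewhere allophone [p].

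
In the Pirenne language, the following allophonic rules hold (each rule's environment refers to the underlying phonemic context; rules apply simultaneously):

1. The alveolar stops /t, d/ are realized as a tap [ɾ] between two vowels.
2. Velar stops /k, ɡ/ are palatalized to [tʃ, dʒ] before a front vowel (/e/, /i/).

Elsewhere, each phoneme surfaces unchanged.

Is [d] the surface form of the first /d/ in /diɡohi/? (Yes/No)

/d/ (word-initial): rule 1 targets it, but not between two vowels → unchanged [d].
The actual realization is [d], which matches [d].

Yes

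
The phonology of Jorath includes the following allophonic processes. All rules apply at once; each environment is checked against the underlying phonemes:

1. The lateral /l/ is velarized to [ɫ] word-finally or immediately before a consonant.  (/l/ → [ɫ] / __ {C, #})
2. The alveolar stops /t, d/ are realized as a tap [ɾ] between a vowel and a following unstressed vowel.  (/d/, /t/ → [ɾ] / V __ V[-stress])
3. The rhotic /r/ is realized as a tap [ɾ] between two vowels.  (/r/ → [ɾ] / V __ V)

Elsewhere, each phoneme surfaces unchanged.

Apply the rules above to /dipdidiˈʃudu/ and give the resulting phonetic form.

/d/ (word-initial): rule 2 targets it, but not between a vowel and a following unstressed vowel → unchanged [d].
/i/ stays [i].
/p/ — not in any rule's target class → [p].
/d/ (between /p/ and /i/) is in the target of rule 2 but the environment (between a vowel and a following unstressed vowel) is not met → [d].
/i/ (between /d/ and /d/): no rule targets it → [i].
/d/ (between /i/ and /i/): between a vowel and a following unstressed vowel, so rule 2 applies → [ɾ].
/i/ (between /d/ and /ʃ/) is unaffected → [i].
/ʃ/ stays [ʃ].
/u/ (between /ʃ/ and /d/): no rule targets it → [u].
/d/ (between /u/ and /u/): between a vowel and a following unstressed vowel, so rule 2 applies → [ɾ].
/u/ (word-final): no rule targets it → [u].

[dipdiɾiˈʃuɾu]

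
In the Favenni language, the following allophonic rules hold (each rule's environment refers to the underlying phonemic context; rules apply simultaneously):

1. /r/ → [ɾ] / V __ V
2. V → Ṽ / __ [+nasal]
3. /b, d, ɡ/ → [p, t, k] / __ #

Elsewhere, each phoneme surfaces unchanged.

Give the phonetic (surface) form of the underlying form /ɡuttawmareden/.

[ɡuttawmaɾedẽn]

/ɡ/ (word-initial) is in the target of rule 3 but the environment (word-finally) is not met → [ɡ].
/u/ — between /ɡ/ and /t/; rule 2 does not apply here → [u].
/t/ stays [t].
/t/ stays [t].
/a/ (between /t/ and /w/): rule 2 targets it, but not before a nasal consonant → unchanged [a].
/w/ (between /a/ and /m/): no rule targets it → [w].
/m/ stays [m].
/a/ (between /m/ and /r/) fails the environment for rule 2, so it stays [a].
/r/ (between /a/ and /e/): between two vowels, so rule 1 applies → [ɾ].
/e/ — between /r/ and /d/; rule 2 does not apply here → [e].
/d/ (between /e/ and /e/): rule 3 targets it, but not word-finally → unchanged [d].
Rule 2 applies to /e/ (between /d/ and /n/: before a nasal consonant) → [ẽ].
/n/ — not in any rule's target class → [n].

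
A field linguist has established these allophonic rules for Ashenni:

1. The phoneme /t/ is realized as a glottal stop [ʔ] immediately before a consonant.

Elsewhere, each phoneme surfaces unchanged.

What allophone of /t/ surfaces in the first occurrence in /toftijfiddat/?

/t/ — word-initial; rule 1 does not apply here → [t].

[t]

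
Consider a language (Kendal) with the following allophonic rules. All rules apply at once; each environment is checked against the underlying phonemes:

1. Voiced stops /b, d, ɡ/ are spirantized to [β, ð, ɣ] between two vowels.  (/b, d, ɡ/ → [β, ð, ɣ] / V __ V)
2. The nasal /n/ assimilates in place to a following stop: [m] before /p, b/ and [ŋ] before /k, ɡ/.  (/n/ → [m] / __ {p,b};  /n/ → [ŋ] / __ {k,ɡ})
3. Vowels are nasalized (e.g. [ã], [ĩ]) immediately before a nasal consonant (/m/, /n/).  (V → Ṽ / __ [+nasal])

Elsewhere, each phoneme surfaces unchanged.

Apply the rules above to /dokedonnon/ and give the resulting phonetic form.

[dokeðõnnõn]

/d/ (word-initial): rule 1 targets it, but not between two vowels → unchanged [d].
/o/ — between /d/ and /k/; rule 3 does not apply here → [o].
/e/ (between /k/ and /d/): rule 3 targets it, but not before a nasal consonant → unchanged [e].
Rule 1 applies to /d/ (between /e/ and /o/: between two vowels) → [ð].
/o/ meets the environment for rule 3 (before a nasal consonant) → [õ].
/n/ — between /o/ and /n/; rule 2 does not apply here → [n].
/n/ (between /n/ and /o/) is in the target of rule 2 but the environment (before a labial or velar stop) is not met → [n].
/o/ (between /n/ and /n/): before a nasal consonant, so rule 3 applies → [õ].
/n/ (word-final) fails the environment for rule 2, so it stays [n].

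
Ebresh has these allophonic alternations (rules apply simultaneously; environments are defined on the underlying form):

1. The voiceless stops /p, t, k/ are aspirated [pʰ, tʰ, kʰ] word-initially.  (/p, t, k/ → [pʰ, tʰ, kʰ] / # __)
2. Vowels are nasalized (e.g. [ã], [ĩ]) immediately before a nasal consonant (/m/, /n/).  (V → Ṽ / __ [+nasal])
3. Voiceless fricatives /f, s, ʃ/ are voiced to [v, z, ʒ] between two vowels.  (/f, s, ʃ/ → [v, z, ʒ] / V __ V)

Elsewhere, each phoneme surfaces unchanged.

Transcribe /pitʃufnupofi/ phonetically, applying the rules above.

[pʰitʃufnupovi]

/p/ — word-initial, word-initially — surfaces as [pʰ] (rule 1).
/i/ (between /p/ and /t/) is in the target of rule 2 but the environment (before a nasal consonant) is not met → [i].
/t/ (between /i/ and /ʃ/) is in the target of rule 1 but the environment (word-initially) is not met → [t].
/ʃ/ (between /t/ and /u/): rule 3 targets it, but not between two vowels → unchanged [ʃ].
/u/ (between /ʃ/ and /f/) fails the environment for rule 2, so it stays [u].
/f/ (between /u/ and /n/) fails the environment for rule 3, so it stays [f].
/n/ (between /f/ and /u/) is unaffected → [n].
/u/ (between /n/ and /p/): rule 2 targets it, but not before a nasal consonant → unchanged [u].
/p/ (between /u/ and /o/) fails the environment for rule 1, so it stays [p].
/o/ (between /p/ and /f/) fails the environment for rule 2, so it stays [o].
/f/ — between /o/ and /i/, between two vowels — surfaces as [v] (rule 3).
/i/ (word-final): rule 2 targets it, but not before a nasal consonant → unchanged [i].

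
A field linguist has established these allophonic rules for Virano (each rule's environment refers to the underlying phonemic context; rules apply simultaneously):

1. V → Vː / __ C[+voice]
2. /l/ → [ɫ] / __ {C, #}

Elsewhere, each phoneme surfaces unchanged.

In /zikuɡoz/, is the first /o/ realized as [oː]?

Yes

Rule 1 applies to /o/ (between /ɡ/ and /z/: before a voiced consonant) → [oː].
The actual realization is [oː], which matches [oː].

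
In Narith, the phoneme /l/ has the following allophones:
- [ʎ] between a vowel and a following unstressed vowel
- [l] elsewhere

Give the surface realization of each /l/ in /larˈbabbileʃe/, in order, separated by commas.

[l], [ʎ]

Occurrence 1 (position 1): no conditioning environment matches → elsewhere allophone [l].
Occurrence 2 (position 9): between a vowel and a following unstressed vowel → [ʎ].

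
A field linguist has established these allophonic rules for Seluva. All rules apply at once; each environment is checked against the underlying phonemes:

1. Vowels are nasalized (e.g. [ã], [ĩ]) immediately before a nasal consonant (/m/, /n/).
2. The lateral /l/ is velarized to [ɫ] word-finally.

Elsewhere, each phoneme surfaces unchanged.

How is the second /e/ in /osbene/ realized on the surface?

/e/ (word-final) fails the environment for rule 1, so it stays [e].

[e]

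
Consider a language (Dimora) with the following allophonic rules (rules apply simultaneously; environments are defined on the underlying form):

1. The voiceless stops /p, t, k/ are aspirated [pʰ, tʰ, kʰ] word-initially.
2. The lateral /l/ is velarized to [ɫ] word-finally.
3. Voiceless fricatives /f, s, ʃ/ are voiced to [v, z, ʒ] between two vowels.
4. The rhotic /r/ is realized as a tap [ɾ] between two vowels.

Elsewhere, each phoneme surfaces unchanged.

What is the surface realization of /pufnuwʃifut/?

/p/ meets the environment for rule 1 (word-initially) → [pʰ].
/u/ stays [u].
/f/ (between /u/ and /n/) fails the environment for rule 3, so it stays [f].
/n/ — not in any rule's target class → [n].
/u/ — not in any rule's target class → [u].
/w/ (between /u/ and /ʃ/): no rule targets it → [w].
/ʃ/ — between /w/ and /i/; rule 3 does not apply here → [ʃ].
/i/ (between /ʃ/ and /f/): no rule targets it → [i].
/f/ (between /i/ and /u/): between two vowels, so rule 3 applies → [v].
/u/ — not in any rule's target class → [u].
/t/ (word-final): rule 1 targets it, but not word-initially → unchanged [t].

[pʰufnuwʃivut]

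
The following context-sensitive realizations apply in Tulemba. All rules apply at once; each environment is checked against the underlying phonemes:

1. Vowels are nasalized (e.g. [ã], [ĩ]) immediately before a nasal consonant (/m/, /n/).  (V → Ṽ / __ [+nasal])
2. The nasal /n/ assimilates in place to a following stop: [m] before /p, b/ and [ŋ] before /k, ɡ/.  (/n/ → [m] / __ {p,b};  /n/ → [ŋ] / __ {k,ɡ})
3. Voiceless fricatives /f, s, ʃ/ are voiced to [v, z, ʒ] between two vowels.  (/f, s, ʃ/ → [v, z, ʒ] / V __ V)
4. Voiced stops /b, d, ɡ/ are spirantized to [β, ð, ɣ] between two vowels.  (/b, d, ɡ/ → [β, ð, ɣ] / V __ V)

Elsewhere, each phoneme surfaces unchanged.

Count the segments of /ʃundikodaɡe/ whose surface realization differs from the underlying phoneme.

3

Segments that undergo a rule: /u/ → [ũ] (rule 1); /d/ → [ð] (rule 4); /ɡ/ → [ɣ] (rule 4).
All other segments surface unchanged.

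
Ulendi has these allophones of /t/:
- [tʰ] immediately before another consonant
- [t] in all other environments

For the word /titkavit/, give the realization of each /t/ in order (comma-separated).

Occurrence 1 (position 1): no conditioning environment matches → elsewhere allophone [t].
Occurrence 2 (position 3): immediately before another consonant → [tʰ].
Occurrence 3 (position 8): no conditioning environment matches → elsewhere allophone [t].

[t], [tʰ], [t]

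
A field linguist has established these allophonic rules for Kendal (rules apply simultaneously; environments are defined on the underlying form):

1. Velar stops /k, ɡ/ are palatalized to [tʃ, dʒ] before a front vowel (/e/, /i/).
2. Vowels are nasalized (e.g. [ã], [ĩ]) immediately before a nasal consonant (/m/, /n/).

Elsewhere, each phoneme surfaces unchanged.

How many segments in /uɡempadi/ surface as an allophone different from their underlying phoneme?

2

Segments that undergo a rule: /ɡ/ → [dʒ] (rule 1); /e/ → [ẽ] (rule 2).
All other segments surface unchanged.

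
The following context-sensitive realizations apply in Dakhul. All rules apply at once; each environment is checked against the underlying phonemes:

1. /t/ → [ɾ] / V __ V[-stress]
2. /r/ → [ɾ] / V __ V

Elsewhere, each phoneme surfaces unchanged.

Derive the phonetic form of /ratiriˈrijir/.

/r/ (word-initial) fails the environment for rule 2, so it stays [r].
Rule 1 applies to /t/ (between /a/ and /i/: between a vowel and a following unstressed vowel) → [ɾ].
/r/ (between /i/ and /i/): between two vowels, so rule 2 applies → [ɾ].
/r/ meets the environment for rule 2 (between two vowels) → [ɾ].
/r/ — word-final; rule 2 does not apply here → [r].

[raɾiɾiˈɾijir]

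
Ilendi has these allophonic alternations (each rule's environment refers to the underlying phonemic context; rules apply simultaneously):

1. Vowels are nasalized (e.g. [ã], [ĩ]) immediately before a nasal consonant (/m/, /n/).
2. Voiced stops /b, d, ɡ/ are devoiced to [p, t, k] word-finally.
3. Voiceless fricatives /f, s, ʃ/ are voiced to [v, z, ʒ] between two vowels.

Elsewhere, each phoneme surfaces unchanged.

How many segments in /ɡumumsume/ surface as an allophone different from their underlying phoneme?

3

Segments that undergo a rule: /u/ → [ũ] (rule 1); /u/ → [ũ] (rule 1); /u/ → [ũ] (rule 1).
All other segments surface unchanged.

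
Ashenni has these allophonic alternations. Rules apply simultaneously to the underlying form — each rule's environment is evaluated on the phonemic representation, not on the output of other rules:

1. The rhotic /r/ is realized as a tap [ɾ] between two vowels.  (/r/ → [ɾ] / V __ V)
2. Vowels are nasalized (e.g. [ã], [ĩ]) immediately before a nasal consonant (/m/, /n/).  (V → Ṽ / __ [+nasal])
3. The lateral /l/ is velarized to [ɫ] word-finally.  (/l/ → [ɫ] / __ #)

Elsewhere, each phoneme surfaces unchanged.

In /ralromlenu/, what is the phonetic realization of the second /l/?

/l/ (between /m/ and /e/): rule 3 targets it, but not word-finally → unchanged [l].

[l]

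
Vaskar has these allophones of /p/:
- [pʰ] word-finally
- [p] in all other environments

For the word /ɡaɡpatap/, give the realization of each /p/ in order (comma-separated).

[p], [pʰ]

Occurrence 1 (position 4): no conditioning environment matches → elsewhere allophone [p].
Occurrence 2 (position 8): word-finally → [pʰ].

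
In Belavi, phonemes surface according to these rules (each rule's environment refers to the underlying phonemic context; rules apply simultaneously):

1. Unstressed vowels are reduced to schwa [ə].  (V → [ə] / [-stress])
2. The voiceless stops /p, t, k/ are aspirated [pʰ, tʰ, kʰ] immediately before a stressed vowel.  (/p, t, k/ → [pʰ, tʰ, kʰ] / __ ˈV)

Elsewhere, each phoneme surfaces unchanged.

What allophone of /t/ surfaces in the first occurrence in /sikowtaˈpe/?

/t/ — between /w/ and /a/; rule 2 does not apply here → [t].

[t]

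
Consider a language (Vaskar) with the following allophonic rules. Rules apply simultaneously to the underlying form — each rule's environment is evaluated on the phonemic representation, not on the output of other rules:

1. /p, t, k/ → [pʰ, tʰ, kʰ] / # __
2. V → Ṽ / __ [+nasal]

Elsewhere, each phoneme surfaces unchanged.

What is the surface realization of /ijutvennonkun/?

[ijutvẽnnõnkũn]

/i/ — word-initial; rule 2 does not apply here → [i].
/j/ — not in any rule's target class → [j].
/u/ (between /j/ and /t/) fails the environment for rule 2, so it stays [u].
/t/ — between /u/ and /v/; rule 1 does not apply here → [t].
/v/ (between /t/ and /e/) is unaffected → [v].
/e/ (between /v/ and /n/) occurs before a nasal consonant → [ẽ] by rule 2.
/n/ (between /e/ and /n/): no rule targets it → [n].
/n/ (between /n/ and /o/): no rule targets it → [n].
/o/ (between /n/ and /n/): before a nasal consonant, so rule 2 applies → [õ].
/n/ stays [n].
/k/ (between /n/ and /u/) fails the environment for rule 1, so it stays [k].
/u/ — between /k/ and /n/, before a nasal consonant — surfaces as [ũ] (rule 2).
/n/ — not in any rule's target class → [n].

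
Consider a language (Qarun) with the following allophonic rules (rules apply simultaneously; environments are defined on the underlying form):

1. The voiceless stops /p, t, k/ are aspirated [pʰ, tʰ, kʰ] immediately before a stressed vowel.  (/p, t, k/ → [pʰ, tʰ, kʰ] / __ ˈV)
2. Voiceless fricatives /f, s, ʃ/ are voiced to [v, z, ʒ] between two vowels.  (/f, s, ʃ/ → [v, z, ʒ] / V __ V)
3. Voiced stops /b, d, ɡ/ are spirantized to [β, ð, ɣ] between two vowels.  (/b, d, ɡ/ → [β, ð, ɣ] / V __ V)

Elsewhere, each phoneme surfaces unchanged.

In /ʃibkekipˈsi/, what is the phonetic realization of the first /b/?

[b]

/b/ (between /i/ and /k/) fails the environment for rule 3, so it stays [b].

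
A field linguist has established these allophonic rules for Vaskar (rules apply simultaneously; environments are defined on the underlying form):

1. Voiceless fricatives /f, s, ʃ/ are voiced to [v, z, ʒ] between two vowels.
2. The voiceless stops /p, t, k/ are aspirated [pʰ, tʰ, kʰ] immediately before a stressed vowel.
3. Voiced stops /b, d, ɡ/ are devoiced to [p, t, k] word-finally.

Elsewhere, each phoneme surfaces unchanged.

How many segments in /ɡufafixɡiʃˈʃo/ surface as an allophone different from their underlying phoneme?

Segments that undergo a rule: /f/ → [v] (rule 1); /f/ → [v] (rule 1).
All other segments surface unchanged.

2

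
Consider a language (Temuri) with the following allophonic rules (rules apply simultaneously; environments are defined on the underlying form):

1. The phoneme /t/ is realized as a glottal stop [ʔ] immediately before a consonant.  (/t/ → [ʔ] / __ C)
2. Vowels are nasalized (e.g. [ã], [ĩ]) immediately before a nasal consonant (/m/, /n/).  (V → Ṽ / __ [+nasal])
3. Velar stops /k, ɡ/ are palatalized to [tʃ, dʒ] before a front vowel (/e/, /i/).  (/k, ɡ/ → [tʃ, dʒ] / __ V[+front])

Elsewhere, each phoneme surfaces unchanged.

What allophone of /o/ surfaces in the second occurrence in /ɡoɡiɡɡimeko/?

[o]

/o/ (word-final) fails the environment for rule 2, so it stays [o].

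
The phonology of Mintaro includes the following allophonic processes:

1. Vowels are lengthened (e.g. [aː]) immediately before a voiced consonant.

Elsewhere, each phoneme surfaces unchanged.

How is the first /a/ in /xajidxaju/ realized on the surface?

[aː]

/a/ meets the environment for rule 1 (before a voiced consonant) → [aː].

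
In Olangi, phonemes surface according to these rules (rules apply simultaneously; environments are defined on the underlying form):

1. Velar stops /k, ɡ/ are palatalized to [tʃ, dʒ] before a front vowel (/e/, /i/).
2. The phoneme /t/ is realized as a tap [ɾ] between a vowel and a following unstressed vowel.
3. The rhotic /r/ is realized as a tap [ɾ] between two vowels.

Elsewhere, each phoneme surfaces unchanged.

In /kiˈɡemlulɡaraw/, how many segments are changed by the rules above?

Segments that undergo a rule: /k/ → [tʃ] (rule 1); /ɡ/ → [dʒ] (rule 1); /r/ → [ɾ] (rule 3).
All other segments surface unchanged.

3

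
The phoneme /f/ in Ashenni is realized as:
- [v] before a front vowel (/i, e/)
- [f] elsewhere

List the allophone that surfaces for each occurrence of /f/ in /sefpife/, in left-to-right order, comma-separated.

[f], [v]

Occurrence 1 (position 3): no conditioning environment matches → elsewhere allophone [f].
Occurrence 2 (position 6): before a front vowel (/i, e/) → [v].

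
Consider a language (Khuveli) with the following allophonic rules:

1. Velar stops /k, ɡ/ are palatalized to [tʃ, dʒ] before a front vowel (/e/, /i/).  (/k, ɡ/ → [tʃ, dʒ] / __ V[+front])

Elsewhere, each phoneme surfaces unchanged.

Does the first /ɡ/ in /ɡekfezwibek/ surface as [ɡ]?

/ɡ/ meets the environment for rule 1 (before a front vowel) → [dʒ].
The actual realization is [dʒ], not [ɡ].

No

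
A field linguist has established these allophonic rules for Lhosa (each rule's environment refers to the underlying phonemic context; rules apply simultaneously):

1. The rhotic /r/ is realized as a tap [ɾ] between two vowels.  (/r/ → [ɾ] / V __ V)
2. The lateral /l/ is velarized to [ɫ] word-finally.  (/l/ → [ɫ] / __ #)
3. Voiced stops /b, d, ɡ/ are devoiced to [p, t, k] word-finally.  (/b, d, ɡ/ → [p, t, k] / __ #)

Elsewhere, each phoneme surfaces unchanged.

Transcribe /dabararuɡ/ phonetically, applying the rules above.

[dabaɾaɾuk]

/d/ (word-initial) fails the environment for rule 3, so it stays [d].
/a/ (between /d/ and /b/): no rule targets it → [a].
/b/ (between /a/ and /a/): rule 3 targets it, but not word-finally → unchanged [b].
/a/ — not in any rule's target class → [a].
Rule 1 applies to /r/ (between /a/ and /a/: between two vowels) → [ɾ].
/a/ stays [a].
/r/ meets the environment for rule 1 (between two vowels) → [ɾ].
/u/ — not in any rule's target class → [u].
/ɡ/ — word-final, word-finally — surfaces as [k] (rule 3).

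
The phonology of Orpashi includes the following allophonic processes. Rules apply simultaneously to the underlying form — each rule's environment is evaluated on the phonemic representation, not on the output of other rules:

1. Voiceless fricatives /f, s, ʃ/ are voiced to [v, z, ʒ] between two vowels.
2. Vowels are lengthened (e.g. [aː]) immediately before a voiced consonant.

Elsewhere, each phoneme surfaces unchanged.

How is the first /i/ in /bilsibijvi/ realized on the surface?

[iː]

/i/ meets the environment for rule 2 (before a voiced consonant) → [iː].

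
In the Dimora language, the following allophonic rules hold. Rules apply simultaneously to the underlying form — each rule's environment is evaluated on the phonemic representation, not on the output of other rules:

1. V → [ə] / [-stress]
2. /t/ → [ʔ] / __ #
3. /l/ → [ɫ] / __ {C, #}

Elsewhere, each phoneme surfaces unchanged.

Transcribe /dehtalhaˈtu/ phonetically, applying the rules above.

[dəhtəɫhəˈtu]

/d/ — not in any rule's target class → [d].
Rule 1 applies to /e/ (between /d/ and /h/: in an unstressed syllable) → [ə].
/h/ (between /e/ and /t/): no rule targets it → [h].
/t/ — between /h/ and /a/; rule 2 does not apply here → [t].
/a/ (between /t/ and /l/): in an unstressed syllable, so rule 1 applies → [ə].
/l/ — between /a/ and /h/, word-finally or immediately before a consonant — surfaces as [ɫ] (rule 3).
/h/ — not in any rule's target class → [h].
/a/ (between /h/ and /t/): in an unstressed syllable, so rule 1 applies → [ə].
/t/ (between /a/ and /u/) fails the environment for rule 2, so it stays [t].
/u/ (word-final) fails the environment for rule 1, so it stays [u].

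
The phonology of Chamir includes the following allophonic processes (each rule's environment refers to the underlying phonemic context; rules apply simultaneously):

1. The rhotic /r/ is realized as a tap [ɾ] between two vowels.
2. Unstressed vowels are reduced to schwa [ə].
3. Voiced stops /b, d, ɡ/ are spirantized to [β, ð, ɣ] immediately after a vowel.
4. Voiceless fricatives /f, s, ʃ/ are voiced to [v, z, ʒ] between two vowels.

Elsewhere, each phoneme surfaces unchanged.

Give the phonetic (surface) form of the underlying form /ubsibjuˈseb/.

/u/ (word-initial) occurs in an unstressed syllable → [ə] by rule 2.
/b/ — between /u/ and /s/, immediately after a vowel — surfaces as [β] (rule 3).
/s/ (between /b/ and /i/): rule 4 targets it, but not between two vowels → unchanged [s].
/i/ — between /s/ and /b/, in an unstressed syllable — surfaces as [ə] (rule 2).
/b/ — between /i/ and /j/, immediately after a vowel — surfaces as [β] (rule 3).
/j/ — not in any rule's target class → [j].
/u/ (between /j/ and /s/) occurs in an unstressed syllable → [ə] by rule 2.
/s/ — between /u/ and /e/, between two vowels — surfaces as [z] (rule 4).
/e/ (between /s/ and /b/) is in the target of rule 2 but the environment (in an unstressed syllable) is not met → [e].
/b/ meets the environment for rule 3 (immediately after a vowel) → [β].

[əβsəβjəˈzeβ]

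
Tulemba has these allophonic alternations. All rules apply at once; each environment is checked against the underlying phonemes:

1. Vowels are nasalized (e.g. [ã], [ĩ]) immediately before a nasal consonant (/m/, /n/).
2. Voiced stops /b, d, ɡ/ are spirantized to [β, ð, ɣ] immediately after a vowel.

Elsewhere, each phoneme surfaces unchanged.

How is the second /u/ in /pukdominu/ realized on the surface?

[u]

/u/ (word-final) fails the environment for rule 1, so it stays [u].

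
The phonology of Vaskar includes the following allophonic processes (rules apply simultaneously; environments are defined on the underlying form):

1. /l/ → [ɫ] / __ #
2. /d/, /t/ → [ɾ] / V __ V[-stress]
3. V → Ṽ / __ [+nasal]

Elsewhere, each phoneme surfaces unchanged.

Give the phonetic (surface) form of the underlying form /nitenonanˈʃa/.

[niɾẽnõnãnˈʃa]

/n/ — not in any rule's target class → [n].
/i/ — between /n/ and /t/; rule 3 does not apply here → [i].
/t/ (between /i/ and /e/): between a vowel and a following unstressed vowel, so rule 2 applies → [ɾ].
/e/ (between /t/ and /n/): before a nasal consonant, so rule 3 applies → [ẽ].
/n/ (between /e/ and /o/): no rule targets it → [n].
/o/ (between /n/ and /n/): before a nasal consonant, so rule 3 applies → [õ].
/n/ (between /o/ and /a/): no rule targets it → [n].
/a/ (between /n/ and /n/) occurs before a nasal consonant → [ã] by rule 3.
/n/ — not in any rule's target class → [n].
/ʃ/ (between /n/ and /a/): no rule targets it → [ʃ].
/a/ (word-final) is in the target of rule 3 but the environment (before a nasal consonant) is not met → [a].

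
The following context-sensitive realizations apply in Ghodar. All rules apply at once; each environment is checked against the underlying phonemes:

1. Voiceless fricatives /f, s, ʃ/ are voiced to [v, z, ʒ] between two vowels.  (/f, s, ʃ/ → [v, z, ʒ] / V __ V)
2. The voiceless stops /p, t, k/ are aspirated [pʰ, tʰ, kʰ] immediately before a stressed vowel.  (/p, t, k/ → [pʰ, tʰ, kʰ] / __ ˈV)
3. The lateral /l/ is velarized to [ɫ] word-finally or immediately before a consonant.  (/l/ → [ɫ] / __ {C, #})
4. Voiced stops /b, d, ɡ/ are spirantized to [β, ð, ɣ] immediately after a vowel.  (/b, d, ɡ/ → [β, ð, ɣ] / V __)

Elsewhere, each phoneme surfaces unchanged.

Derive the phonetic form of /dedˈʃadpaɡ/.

[deðˈʃaðpaɣ]

/d/ (word-initial) fails the environment for rule 4, so it stays [d].
/e/ — not in any rule's target class → [e].
/d/ (between /e/ and /ʃ/) occurs immediately after a vowel → [ð] by rule 4.
/ʃ/ (between /d/ and /a/) fails the environment for rule 1, so it stays [ʃ].
/a/ stays [a].
/d/ meets the environment for rule 4 (immediately after a vowel) → [ð].
/p/ (between /d/ and /a/): rule 2 targets it, but not immediately before a stressed vowel → unchanged [p].
/a/ (between /p/ and /ɡ/) is unaffected → [a].
/ɡ/ meets the environment for rule 4 (immediately after a vowel) → [ɣ].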